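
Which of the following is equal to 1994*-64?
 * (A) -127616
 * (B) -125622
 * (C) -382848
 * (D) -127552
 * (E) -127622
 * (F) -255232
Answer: A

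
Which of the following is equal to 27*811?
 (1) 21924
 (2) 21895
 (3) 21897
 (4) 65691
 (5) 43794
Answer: 3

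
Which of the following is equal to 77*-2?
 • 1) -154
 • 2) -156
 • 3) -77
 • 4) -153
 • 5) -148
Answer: 1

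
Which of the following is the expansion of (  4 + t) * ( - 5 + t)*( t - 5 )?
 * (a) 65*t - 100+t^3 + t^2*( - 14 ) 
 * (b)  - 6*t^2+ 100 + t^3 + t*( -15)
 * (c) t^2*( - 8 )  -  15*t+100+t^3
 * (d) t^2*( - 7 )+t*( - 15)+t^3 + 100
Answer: b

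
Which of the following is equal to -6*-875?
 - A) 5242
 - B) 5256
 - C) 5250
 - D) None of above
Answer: C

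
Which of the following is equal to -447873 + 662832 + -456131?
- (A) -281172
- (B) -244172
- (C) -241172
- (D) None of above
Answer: C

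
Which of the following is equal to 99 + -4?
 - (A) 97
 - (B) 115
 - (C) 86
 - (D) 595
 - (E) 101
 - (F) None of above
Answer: F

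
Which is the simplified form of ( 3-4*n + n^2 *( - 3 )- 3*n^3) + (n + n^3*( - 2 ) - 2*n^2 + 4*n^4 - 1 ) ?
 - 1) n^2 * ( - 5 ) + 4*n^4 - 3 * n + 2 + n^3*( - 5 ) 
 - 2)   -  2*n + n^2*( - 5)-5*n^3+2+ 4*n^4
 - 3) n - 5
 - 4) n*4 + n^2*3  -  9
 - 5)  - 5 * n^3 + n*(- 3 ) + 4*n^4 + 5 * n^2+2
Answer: 1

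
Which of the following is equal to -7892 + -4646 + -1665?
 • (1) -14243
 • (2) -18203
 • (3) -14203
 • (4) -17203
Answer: 3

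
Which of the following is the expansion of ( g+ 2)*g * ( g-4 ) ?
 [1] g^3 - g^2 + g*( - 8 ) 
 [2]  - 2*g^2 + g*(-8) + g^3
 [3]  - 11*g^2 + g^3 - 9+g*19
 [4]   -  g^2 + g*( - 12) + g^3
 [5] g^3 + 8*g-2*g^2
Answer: 2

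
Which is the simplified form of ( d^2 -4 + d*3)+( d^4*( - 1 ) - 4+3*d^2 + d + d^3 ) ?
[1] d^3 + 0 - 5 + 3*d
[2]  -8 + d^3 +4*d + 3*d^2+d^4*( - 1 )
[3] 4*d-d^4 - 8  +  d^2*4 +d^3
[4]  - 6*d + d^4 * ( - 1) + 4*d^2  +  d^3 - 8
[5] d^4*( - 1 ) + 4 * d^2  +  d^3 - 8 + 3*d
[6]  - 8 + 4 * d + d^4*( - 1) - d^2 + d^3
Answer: 3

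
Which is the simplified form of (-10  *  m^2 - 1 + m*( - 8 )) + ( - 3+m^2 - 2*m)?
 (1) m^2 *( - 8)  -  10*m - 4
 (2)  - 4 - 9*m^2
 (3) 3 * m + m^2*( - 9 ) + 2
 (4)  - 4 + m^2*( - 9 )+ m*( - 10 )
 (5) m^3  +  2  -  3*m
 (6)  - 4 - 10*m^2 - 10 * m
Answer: 4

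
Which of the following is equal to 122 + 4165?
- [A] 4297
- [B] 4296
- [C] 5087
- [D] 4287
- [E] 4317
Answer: D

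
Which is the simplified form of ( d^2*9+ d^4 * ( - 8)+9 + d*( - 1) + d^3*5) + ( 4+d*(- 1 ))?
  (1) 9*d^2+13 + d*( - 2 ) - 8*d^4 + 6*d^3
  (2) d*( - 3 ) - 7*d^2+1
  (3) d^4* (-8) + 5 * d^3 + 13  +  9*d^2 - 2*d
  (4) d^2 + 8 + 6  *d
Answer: 3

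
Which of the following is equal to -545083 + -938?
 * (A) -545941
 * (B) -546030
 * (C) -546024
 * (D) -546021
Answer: D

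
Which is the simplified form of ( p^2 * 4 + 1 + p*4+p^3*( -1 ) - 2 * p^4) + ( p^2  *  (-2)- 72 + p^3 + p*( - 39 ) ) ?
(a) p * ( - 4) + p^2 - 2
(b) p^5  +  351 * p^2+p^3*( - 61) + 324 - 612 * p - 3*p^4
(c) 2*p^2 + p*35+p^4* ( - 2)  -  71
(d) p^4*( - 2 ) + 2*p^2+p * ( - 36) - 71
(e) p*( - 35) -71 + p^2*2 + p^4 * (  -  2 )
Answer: e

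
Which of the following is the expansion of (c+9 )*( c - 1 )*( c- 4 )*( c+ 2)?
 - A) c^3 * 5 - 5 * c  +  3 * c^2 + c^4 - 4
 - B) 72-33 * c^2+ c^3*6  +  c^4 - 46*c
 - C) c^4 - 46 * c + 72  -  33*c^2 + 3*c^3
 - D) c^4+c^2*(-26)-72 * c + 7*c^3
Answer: B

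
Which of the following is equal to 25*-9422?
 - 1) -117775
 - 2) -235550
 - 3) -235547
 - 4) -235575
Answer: 2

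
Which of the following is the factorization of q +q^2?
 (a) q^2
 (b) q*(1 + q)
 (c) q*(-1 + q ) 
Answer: b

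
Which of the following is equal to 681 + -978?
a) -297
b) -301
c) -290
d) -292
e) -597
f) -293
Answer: a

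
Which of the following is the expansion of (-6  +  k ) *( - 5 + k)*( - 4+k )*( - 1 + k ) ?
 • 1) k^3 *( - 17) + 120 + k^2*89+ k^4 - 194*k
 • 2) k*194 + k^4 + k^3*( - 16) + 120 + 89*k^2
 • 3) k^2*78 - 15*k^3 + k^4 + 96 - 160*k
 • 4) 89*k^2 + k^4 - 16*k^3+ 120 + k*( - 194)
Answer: 4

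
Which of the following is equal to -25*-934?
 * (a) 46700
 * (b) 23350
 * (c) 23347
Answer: b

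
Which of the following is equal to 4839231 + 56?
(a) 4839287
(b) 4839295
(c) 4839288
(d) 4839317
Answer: a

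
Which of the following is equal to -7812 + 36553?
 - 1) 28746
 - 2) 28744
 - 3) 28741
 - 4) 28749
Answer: 3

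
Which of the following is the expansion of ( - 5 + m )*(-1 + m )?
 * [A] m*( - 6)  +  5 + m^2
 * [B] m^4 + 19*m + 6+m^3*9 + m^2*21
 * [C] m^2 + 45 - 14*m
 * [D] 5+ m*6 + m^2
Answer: A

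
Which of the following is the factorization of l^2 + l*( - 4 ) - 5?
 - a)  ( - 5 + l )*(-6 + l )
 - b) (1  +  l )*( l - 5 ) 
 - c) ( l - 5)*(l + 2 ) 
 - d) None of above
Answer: b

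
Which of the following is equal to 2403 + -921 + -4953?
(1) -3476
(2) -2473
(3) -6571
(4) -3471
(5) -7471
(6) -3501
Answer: 4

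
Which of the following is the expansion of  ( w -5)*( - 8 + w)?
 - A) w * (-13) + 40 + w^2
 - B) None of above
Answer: A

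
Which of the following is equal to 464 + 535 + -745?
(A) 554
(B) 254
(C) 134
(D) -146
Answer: B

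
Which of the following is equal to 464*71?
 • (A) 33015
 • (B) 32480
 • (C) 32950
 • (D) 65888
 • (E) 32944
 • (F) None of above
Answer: E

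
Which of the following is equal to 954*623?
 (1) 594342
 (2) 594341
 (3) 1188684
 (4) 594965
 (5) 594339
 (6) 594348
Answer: 1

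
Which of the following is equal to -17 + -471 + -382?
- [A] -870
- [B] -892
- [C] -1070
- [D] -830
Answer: A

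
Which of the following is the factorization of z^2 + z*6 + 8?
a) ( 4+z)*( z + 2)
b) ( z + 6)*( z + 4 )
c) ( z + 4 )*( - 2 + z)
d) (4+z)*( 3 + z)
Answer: a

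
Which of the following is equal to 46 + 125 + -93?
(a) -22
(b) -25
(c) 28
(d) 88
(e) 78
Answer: e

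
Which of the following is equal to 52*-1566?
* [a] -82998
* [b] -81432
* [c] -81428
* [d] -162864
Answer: b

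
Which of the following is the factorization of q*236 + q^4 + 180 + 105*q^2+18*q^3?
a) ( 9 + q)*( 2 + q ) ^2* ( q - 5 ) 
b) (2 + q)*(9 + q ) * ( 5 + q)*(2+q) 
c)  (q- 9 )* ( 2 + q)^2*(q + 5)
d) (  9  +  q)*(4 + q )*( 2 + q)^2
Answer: b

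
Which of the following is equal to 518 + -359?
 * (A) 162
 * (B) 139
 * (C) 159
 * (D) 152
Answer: C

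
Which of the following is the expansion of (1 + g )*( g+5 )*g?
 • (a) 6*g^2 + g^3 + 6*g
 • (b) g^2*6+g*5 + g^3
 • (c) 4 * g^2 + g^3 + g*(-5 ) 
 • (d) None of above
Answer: b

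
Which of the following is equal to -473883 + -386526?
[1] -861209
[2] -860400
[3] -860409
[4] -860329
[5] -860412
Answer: 3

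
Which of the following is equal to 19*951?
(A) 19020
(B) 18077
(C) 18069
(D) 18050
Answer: C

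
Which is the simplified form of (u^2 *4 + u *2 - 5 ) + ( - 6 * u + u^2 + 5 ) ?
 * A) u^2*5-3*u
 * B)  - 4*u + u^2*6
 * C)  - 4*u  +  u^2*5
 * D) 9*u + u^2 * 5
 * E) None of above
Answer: C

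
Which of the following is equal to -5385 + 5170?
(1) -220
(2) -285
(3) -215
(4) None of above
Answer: 3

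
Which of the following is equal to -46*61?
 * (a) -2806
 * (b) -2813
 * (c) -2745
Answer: a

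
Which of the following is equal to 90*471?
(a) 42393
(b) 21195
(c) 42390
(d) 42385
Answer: c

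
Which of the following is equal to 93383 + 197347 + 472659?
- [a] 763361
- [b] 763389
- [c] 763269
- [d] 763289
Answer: b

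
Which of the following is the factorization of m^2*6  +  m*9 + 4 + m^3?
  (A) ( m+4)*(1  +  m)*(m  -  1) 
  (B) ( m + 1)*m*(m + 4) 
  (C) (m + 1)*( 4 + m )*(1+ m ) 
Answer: C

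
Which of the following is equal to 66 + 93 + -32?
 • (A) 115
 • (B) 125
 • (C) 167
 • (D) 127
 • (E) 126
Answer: D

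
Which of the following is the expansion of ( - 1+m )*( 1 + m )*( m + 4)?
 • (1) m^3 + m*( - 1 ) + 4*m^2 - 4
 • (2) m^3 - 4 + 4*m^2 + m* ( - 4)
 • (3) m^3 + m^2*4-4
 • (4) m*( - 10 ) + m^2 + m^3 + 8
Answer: 1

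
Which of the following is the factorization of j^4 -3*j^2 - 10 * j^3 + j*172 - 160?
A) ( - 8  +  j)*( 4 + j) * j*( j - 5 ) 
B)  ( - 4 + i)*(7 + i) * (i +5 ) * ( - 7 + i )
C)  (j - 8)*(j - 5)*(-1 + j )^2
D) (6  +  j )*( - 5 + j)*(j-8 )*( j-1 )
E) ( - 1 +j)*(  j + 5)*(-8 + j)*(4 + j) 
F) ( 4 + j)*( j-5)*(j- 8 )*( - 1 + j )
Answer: F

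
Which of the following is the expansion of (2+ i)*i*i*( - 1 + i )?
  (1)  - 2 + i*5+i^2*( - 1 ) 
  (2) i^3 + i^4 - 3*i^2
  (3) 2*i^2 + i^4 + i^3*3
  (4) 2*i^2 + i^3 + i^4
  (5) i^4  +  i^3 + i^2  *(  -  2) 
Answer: 5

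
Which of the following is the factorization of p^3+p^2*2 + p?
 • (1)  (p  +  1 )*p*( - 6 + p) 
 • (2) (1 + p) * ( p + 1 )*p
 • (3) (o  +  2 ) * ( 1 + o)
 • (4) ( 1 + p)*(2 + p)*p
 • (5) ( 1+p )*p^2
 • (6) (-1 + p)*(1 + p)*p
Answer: 2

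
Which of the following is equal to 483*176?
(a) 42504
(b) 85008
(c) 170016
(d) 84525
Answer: b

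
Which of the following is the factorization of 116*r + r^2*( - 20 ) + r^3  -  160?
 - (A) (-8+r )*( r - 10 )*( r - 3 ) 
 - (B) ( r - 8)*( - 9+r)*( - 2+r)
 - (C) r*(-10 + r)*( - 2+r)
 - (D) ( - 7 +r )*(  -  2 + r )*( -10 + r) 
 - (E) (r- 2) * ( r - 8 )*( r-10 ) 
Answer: E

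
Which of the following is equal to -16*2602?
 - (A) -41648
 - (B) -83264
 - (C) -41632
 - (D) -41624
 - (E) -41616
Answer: C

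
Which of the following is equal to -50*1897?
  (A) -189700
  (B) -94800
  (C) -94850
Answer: C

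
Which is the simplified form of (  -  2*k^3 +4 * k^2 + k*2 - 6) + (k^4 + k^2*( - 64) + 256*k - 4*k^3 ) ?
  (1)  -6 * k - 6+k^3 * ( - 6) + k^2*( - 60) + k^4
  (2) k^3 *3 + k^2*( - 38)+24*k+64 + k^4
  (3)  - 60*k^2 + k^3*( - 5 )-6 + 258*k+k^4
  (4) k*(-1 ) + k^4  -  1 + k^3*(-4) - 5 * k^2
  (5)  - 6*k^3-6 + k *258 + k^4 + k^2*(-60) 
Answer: 5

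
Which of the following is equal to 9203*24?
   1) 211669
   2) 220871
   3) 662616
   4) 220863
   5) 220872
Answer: 5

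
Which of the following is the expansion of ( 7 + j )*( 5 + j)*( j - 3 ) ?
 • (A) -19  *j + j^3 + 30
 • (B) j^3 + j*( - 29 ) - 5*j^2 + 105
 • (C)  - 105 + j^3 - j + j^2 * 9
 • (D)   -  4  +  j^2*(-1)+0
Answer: C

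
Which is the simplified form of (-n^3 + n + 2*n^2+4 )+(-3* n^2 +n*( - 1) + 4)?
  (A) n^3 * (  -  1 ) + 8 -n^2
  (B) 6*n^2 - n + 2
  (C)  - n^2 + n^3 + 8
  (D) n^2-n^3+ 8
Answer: A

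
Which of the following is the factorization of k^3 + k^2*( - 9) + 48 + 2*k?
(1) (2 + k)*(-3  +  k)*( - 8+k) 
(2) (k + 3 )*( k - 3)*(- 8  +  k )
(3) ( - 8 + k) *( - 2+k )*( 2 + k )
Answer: 1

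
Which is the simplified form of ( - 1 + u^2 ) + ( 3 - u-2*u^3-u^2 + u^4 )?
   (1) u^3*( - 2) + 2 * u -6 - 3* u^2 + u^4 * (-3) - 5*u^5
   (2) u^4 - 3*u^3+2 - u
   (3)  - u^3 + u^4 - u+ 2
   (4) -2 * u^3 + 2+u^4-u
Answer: 4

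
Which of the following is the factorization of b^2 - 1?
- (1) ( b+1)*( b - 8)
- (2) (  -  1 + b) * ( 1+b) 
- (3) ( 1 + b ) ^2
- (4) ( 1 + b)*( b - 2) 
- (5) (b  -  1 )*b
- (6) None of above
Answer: 2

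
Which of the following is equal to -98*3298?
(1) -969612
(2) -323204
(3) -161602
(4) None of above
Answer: 2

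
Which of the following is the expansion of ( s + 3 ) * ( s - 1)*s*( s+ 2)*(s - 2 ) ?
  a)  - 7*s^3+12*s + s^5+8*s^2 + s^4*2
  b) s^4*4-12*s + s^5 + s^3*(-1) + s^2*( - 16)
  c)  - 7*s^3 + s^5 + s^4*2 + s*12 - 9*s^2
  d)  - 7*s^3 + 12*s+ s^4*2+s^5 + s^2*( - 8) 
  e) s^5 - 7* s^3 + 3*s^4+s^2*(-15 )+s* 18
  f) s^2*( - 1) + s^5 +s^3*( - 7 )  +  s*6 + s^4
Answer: d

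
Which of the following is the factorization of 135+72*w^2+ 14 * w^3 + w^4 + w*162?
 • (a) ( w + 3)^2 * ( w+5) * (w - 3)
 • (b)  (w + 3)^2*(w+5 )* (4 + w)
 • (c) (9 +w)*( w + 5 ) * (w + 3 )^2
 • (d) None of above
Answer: d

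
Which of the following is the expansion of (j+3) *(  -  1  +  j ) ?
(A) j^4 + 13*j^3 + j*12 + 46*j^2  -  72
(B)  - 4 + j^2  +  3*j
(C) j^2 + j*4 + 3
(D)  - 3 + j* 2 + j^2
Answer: D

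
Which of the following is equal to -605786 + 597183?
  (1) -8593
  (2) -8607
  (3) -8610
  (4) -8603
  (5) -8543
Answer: 4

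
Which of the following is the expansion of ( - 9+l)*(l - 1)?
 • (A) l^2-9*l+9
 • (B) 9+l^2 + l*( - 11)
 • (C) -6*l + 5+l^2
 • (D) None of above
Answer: D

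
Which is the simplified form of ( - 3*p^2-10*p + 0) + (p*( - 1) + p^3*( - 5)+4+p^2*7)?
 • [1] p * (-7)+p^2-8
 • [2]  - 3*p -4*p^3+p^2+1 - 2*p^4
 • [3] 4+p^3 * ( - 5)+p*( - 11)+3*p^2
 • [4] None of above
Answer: 4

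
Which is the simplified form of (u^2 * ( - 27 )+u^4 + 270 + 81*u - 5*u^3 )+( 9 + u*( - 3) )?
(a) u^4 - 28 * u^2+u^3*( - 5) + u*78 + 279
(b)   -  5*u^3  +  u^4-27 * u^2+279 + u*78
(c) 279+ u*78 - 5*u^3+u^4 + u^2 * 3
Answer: b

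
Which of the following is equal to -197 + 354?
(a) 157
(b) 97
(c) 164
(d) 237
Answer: a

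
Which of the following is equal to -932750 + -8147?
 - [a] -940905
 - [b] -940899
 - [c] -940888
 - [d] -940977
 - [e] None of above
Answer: e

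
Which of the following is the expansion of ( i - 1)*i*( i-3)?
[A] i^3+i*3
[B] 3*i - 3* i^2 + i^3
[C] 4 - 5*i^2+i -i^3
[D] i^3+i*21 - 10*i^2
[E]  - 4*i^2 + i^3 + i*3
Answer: E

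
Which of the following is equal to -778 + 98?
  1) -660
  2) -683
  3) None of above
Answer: 3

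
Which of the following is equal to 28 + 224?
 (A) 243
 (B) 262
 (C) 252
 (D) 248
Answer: C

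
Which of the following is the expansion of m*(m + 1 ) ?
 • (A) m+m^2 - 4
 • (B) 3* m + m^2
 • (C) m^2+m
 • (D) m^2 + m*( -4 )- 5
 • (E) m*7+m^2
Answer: C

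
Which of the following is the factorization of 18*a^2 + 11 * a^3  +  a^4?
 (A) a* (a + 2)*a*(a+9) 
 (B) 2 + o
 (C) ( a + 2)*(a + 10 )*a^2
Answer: A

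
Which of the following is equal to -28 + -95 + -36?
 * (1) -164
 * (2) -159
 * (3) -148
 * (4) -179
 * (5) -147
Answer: 2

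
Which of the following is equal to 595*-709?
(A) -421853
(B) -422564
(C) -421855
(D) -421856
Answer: C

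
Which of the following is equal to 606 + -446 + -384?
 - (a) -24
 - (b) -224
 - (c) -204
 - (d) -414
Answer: b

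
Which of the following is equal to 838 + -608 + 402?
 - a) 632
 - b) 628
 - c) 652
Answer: a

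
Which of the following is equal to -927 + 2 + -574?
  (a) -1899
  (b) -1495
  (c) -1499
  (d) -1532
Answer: c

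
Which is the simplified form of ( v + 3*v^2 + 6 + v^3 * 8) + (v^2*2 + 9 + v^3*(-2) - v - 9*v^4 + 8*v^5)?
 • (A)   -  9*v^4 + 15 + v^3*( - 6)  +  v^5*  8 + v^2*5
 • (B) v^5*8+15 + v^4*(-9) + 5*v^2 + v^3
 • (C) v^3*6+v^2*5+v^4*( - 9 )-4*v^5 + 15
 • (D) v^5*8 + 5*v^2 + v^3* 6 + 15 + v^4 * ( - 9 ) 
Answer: D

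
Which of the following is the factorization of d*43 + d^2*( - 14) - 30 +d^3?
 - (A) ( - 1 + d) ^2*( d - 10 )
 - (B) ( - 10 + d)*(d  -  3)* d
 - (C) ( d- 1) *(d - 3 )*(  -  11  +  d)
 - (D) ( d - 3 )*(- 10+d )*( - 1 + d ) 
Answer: D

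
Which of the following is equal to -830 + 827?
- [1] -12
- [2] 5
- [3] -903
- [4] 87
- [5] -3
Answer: 5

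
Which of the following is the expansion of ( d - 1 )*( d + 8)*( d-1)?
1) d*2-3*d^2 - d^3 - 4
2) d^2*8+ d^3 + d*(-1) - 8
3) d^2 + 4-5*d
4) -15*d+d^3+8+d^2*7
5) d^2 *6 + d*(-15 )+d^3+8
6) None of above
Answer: 5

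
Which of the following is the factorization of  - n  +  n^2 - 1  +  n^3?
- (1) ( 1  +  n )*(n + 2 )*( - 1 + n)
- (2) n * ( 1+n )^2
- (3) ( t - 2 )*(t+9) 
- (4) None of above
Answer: 4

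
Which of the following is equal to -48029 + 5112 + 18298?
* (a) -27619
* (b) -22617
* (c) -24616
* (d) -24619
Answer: d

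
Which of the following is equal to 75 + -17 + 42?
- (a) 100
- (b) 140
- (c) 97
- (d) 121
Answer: a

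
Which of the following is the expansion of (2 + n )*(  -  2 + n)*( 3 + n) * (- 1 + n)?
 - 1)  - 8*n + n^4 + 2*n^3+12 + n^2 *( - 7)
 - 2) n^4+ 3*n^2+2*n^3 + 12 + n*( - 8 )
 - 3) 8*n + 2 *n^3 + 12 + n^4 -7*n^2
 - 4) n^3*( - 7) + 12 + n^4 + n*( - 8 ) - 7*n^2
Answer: 1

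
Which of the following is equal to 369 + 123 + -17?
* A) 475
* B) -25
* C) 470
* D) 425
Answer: A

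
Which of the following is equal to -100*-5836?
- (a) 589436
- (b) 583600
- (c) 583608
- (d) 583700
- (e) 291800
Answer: b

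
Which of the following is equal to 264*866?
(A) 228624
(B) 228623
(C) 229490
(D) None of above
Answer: A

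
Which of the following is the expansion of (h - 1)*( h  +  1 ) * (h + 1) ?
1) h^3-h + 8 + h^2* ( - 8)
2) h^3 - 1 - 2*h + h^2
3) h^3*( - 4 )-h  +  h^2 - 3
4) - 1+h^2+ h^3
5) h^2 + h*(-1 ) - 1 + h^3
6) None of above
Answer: 5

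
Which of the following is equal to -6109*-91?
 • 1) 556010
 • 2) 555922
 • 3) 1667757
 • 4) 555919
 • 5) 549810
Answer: 4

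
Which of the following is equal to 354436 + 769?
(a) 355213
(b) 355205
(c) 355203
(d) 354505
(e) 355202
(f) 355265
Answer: b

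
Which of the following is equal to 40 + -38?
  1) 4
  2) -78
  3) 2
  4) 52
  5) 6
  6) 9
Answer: 3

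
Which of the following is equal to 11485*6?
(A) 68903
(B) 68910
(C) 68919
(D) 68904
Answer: B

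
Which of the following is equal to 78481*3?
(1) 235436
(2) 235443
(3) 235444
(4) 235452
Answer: 2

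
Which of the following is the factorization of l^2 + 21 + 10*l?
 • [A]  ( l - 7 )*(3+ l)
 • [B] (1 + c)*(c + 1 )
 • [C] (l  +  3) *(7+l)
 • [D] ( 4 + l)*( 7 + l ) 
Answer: C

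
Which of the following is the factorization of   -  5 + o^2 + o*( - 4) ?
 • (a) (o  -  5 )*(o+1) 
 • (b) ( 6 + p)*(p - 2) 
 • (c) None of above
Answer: a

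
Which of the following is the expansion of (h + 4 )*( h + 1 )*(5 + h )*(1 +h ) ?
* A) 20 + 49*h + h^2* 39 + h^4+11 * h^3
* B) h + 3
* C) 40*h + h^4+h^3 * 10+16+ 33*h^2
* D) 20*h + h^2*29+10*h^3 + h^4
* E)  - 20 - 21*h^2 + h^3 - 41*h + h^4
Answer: A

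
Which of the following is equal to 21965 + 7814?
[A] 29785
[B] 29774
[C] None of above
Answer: C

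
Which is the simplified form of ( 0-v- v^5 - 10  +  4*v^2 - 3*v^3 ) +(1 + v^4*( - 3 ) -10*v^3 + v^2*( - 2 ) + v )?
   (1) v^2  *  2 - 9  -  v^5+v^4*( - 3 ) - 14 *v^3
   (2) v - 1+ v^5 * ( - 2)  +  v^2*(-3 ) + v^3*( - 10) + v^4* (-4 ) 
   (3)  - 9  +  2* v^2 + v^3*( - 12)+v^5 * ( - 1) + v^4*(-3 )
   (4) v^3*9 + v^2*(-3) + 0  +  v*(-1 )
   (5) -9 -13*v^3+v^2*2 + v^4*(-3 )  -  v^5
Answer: 5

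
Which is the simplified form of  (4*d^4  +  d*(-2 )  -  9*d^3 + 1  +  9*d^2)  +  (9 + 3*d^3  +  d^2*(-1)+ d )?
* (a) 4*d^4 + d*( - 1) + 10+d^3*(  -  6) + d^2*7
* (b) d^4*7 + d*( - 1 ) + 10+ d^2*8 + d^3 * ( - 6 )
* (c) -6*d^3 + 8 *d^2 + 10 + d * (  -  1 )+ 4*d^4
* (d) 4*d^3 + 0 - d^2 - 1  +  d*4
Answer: c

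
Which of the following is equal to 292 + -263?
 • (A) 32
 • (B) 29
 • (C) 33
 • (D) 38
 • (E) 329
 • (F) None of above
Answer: B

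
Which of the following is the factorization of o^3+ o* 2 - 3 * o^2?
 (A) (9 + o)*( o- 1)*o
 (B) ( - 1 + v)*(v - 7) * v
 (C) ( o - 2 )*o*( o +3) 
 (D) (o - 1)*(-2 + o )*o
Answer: D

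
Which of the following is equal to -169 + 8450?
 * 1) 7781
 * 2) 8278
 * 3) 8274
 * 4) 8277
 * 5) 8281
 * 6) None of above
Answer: 5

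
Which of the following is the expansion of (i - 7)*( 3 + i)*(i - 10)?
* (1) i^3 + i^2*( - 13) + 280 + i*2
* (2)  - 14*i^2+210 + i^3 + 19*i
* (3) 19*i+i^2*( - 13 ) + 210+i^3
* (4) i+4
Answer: 2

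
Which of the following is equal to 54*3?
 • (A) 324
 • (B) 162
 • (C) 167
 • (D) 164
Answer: B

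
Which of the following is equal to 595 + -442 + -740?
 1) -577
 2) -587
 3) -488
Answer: 2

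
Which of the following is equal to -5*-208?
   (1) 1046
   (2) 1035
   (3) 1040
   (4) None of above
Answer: 3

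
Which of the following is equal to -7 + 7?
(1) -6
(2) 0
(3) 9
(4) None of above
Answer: 2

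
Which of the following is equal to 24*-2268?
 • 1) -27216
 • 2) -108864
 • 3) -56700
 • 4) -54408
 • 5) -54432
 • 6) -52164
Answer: 5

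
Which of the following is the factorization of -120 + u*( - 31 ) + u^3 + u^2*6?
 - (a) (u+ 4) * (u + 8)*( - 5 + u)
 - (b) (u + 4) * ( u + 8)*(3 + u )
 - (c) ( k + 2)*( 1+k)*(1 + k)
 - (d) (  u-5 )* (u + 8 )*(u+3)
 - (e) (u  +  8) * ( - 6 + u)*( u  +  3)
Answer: d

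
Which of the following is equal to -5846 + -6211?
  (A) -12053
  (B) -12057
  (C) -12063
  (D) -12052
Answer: B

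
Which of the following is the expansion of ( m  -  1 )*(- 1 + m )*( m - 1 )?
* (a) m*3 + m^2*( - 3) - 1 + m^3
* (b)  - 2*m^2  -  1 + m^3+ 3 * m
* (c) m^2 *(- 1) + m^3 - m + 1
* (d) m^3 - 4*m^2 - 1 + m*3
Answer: a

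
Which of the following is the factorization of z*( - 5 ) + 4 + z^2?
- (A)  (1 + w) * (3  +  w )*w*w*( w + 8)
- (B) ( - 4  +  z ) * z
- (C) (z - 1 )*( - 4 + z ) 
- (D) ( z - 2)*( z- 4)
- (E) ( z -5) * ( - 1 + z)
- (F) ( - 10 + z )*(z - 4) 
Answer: C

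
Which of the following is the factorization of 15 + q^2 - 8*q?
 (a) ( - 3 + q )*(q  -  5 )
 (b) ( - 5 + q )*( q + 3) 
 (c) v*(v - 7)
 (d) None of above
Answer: a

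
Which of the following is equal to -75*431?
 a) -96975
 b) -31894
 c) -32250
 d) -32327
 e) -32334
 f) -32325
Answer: f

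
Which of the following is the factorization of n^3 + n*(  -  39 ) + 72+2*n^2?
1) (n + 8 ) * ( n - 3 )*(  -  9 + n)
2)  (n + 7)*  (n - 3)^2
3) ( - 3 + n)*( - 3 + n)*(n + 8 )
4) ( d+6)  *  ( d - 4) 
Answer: 3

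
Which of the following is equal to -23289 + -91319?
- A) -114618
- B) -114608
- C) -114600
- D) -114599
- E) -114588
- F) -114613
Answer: B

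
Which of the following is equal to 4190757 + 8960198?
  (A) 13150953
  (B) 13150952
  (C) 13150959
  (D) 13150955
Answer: D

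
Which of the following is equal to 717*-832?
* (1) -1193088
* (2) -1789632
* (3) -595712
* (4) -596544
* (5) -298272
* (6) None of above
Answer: 4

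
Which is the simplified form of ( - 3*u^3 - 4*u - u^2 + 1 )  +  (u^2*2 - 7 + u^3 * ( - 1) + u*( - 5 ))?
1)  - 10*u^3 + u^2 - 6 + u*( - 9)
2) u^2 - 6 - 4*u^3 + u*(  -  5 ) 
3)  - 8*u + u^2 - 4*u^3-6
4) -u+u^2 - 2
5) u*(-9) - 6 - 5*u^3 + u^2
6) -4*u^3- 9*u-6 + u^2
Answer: 6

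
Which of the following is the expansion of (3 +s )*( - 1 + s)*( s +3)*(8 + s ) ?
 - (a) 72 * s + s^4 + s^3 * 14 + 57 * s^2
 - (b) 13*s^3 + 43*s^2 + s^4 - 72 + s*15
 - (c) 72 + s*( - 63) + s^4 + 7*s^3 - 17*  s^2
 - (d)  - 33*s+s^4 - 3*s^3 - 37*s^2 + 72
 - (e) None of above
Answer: b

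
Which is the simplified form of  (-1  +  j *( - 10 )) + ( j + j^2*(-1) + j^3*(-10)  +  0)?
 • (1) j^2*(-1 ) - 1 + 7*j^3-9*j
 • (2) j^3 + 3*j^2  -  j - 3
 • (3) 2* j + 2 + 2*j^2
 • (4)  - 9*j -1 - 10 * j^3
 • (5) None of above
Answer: 5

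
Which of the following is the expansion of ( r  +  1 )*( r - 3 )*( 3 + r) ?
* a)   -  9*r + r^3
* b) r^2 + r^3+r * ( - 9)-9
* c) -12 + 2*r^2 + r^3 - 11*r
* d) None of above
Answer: b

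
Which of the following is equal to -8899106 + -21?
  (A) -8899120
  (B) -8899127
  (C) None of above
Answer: B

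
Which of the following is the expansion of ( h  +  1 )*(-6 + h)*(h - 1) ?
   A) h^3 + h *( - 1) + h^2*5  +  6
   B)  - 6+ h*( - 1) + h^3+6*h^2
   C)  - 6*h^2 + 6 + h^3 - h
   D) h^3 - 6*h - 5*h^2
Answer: C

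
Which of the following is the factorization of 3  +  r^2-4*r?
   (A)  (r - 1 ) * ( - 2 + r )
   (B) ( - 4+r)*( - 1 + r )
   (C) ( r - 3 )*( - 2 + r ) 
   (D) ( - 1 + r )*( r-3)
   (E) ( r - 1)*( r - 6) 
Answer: D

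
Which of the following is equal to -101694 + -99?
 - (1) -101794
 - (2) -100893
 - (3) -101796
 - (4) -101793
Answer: 4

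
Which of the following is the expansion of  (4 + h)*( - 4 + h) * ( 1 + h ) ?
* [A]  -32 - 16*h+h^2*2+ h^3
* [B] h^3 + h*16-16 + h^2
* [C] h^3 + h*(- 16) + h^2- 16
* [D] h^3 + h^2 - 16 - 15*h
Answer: C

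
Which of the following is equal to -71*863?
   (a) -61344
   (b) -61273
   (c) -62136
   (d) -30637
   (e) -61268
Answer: b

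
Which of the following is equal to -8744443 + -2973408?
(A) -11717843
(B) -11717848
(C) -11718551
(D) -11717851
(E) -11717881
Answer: D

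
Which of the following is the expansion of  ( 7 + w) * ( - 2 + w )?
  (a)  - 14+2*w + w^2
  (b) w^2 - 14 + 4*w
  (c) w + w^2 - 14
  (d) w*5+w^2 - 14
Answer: d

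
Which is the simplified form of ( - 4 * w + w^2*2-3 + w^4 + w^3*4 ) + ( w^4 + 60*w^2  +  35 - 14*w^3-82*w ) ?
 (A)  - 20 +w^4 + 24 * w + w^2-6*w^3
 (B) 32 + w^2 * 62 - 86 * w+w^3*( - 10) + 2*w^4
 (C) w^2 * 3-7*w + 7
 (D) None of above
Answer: B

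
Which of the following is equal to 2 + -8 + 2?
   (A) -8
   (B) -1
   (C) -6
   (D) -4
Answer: D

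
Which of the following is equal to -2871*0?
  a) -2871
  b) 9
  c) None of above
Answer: c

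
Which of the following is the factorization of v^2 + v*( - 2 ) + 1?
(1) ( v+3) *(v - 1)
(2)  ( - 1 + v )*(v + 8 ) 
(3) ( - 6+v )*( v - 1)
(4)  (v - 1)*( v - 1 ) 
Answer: 4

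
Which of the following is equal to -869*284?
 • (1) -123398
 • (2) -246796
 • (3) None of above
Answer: 2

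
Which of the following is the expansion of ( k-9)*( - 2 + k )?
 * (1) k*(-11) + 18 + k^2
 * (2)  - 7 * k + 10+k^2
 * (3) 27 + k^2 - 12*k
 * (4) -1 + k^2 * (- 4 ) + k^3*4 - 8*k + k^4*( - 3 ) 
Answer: 1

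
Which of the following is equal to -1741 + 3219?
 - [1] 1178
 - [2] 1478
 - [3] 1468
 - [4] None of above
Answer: 2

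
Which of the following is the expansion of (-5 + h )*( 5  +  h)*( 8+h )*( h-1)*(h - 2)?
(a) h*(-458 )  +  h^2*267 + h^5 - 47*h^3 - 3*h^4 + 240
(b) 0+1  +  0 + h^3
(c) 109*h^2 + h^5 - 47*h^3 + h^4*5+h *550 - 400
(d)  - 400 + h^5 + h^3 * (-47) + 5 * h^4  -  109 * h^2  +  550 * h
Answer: d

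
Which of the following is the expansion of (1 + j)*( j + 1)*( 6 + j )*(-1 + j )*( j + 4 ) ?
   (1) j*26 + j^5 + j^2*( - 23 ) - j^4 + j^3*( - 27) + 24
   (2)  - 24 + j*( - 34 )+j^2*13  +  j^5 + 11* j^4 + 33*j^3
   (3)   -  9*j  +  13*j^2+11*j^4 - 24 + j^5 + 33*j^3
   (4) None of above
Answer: 2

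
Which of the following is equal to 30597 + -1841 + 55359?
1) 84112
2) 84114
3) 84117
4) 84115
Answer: 4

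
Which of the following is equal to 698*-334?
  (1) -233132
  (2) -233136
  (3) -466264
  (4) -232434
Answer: 1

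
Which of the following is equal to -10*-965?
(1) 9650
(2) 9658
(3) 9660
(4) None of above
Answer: 1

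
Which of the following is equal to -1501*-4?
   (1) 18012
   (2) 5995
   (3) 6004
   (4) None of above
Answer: 3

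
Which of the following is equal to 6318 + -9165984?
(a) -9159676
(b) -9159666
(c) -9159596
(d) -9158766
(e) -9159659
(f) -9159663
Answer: b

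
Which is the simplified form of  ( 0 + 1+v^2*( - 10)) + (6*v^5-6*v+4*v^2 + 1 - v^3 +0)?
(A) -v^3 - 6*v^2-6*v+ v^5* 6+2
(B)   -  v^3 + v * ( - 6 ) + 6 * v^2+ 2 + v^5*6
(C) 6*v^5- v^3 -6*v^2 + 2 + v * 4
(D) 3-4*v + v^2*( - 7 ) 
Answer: A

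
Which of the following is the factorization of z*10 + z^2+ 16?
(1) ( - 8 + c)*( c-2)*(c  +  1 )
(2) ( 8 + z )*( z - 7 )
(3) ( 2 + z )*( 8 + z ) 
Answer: 3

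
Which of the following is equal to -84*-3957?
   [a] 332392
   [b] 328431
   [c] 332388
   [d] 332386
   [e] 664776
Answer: c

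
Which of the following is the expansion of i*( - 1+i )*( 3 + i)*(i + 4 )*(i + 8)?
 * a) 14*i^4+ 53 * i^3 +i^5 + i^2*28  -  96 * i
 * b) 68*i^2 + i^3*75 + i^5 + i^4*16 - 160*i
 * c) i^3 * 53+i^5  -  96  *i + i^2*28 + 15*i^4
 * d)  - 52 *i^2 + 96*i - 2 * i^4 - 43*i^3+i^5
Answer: a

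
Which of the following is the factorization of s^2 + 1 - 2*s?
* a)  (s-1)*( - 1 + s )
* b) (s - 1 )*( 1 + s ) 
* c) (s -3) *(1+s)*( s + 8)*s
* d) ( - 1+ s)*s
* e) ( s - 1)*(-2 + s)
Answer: a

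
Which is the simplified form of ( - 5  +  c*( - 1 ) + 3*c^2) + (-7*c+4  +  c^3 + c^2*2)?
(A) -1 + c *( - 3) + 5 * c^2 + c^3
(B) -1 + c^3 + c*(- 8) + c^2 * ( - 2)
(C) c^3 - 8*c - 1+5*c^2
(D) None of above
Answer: C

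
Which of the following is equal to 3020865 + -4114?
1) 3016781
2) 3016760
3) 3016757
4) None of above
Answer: 4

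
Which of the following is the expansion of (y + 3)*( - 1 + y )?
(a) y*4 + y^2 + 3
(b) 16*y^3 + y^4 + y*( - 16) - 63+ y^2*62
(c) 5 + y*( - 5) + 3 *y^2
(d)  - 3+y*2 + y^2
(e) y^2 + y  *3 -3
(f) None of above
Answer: d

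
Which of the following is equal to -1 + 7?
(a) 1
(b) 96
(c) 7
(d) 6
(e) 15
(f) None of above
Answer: d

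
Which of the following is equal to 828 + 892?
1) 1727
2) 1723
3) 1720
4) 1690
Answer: 3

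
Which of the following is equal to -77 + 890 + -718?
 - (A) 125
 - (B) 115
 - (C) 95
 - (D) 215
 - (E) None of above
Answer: C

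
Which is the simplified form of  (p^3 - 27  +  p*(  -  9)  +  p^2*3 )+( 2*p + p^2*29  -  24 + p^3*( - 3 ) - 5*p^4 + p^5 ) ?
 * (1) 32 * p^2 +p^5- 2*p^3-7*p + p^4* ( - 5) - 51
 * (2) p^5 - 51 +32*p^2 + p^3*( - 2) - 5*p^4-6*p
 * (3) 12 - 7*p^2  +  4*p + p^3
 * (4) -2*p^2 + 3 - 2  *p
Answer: 1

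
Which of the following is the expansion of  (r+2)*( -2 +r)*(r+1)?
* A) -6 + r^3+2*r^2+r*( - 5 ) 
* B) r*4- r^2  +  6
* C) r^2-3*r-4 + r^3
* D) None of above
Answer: D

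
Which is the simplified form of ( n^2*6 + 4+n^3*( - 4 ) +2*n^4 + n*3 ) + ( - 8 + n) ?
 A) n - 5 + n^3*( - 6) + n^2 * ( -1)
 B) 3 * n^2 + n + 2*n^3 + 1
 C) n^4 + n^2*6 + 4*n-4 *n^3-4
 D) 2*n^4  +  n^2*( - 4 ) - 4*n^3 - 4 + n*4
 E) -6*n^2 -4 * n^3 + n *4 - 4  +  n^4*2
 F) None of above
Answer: F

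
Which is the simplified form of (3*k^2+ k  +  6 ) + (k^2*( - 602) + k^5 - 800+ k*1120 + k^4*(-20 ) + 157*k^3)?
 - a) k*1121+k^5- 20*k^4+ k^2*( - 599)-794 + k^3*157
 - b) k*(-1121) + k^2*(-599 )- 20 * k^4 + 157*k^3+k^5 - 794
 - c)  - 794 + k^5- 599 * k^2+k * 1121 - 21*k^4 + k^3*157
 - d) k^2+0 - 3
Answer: a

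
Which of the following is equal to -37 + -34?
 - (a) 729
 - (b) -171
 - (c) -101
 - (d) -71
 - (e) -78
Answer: d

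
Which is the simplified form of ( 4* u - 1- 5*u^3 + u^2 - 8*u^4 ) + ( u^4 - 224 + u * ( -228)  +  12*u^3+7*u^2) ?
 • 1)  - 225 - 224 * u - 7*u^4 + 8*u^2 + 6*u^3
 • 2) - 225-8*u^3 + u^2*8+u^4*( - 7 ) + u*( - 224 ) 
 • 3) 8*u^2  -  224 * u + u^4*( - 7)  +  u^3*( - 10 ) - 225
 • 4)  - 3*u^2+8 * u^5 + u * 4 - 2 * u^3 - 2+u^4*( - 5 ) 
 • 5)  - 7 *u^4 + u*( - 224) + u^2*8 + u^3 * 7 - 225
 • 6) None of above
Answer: 5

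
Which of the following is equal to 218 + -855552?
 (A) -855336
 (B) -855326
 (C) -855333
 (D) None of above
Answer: D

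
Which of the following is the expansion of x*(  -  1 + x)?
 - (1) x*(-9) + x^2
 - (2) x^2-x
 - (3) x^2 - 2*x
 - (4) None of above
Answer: 2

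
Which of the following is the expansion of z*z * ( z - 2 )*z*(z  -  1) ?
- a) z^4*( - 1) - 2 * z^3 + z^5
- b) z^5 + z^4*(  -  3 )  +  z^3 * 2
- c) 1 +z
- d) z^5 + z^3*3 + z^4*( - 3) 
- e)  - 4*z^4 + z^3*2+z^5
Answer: b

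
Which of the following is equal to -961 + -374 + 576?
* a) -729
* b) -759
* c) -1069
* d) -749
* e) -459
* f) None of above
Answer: b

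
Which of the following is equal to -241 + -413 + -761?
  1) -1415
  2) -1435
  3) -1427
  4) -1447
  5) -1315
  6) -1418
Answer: 1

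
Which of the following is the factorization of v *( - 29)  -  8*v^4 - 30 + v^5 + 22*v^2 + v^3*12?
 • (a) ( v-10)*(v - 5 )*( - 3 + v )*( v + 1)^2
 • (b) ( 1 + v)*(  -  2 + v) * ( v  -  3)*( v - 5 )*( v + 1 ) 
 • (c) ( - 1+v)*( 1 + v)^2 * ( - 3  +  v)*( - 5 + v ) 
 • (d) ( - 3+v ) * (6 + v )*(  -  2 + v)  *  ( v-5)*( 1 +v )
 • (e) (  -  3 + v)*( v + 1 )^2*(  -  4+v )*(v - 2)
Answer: b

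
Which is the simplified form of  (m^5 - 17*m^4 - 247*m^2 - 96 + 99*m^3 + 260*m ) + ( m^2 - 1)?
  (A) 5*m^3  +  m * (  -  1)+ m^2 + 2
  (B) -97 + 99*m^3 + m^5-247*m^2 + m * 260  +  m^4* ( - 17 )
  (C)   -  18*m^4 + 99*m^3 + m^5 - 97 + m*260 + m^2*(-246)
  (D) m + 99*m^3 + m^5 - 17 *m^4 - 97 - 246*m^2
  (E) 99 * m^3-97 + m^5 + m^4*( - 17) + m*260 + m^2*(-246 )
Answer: E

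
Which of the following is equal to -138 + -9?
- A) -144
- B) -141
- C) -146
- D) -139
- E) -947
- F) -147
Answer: F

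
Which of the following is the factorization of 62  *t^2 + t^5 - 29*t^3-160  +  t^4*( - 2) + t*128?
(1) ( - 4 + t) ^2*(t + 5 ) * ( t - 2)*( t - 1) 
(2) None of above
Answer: 2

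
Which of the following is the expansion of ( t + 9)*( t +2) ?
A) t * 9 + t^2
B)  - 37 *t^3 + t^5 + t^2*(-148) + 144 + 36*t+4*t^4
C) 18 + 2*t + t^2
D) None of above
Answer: D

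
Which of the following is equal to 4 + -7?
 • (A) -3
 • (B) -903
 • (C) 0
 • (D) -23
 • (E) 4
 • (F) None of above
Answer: A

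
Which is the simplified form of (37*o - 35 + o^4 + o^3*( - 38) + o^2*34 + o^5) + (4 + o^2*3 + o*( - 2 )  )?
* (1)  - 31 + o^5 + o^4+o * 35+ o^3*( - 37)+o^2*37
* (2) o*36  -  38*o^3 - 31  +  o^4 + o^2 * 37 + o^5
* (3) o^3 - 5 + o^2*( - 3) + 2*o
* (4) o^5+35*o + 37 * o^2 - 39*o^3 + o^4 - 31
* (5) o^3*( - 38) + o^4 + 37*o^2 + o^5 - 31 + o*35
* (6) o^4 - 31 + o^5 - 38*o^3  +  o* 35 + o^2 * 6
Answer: 5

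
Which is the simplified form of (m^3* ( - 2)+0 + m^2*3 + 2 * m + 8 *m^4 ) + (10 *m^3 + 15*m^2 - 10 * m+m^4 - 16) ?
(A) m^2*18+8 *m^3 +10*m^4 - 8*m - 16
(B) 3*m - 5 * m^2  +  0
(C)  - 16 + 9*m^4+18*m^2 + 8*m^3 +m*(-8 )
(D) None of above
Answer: C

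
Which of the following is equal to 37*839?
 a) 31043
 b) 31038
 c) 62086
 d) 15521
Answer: a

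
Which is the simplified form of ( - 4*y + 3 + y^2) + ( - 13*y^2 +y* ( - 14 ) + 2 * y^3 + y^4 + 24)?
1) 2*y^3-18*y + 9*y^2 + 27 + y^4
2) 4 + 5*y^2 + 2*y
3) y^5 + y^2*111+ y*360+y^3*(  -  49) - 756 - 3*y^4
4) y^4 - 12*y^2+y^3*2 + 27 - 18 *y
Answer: 4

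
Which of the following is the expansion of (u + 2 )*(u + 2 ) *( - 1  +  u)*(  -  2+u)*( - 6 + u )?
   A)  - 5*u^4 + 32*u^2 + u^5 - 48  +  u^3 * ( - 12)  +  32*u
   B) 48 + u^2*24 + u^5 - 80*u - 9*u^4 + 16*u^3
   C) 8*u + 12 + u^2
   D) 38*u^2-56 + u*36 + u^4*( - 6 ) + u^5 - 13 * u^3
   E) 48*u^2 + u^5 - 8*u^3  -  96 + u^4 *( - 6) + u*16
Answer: A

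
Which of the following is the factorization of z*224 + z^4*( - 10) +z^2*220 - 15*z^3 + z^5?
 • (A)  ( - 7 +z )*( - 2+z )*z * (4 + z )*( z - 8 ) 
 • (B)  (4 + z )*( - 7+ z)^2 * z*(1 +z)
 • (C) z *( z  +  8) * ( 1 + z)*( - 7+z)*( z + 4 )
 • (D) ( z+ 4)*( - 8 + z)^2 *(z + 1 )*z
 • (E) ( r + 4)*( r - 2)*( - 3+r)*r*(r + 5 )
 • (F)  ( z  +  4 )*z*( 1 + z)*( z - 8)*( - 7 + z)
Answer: F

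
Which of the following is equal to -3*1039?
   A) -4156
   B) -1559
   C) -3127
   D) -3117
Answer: D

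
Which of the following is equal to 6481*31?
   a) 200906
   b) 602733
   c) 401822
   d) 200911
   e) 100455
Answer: d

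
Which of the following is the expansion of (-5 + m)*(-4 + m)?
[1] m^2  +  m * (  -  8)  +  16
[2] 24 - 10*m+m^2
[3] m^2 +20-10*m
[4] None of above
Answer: 4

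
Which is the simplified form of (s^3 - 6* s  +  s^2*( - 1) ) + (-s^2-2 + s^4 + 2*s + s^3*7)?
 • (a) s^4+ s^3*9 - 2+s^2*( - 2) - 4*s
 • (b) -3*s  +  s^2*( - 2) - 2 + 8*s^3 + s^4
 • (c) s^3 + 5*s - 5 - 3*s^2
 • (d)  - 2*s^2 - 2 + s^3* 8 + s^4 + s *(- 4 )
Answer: d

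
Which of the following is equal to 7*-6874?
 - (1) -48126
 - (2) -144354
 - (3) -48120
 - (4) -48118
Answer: 4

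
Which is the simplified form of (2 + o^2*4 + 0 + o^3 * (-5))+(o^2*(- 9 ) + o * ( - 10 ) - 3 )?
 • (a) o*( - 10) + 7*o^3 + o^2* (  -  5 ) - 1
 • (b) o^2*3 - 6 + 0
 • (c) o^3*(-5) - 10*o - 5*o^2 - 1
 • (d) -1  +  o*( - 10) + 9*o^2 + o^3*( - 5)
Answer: c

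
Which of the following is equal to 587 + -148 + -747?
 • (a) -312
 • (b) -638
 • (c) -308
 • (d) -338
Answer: c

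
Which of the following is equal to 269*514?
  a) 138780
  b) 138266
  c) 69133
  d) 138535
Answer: b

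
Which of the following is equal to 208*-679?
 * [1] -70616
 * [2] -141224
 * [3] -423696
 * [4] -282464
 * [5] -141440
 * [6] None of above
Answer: 6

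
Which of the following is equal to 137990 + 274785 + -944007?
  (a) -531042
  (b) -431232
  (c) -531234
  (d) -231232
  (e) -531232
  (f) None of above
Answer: e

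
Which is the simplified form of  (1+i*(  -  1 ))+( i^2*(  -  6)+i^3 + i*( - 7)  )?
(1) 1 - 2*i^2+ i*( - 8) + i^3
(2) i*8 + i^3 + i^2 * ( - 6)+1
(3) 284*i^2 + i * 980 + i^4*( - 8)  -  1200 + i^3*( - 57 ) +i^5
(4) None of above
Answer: 4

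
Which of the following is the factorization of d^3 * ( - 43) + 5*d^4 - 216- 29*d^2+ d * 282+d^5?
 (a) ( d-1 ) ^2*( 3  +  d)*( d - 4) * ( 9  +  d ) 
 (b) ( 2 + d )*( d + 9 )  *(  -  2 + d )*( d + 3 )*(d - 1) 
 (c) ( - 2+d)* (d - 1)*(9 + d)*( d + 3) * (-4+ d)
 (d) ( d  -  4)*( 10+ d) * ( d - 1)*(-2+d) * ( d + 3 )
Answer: c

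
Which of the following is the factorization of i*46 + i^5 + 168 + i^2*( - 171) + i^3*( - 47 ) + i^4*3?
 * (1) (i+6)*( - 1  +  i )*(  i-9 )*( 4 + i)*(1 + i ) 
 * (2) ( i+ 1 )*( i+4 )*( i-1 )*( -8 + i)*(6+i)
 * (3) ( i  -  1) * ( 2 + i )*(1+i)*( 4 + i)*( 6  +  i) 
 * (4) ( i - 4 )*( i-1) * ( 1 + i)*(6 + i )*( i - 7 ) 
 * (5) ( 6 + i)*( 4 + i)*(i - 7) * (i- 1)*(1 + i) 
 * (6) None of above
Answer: 5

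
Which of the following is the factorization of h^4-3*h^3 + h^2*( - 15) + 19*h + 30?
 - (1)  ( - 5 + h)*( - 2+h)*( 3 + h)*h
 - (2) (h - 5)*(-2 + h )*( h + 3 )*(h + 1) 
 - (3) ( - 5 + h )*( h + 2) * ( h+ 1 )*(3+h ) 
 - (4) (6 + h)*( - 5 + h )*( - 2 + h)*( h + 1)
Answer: 2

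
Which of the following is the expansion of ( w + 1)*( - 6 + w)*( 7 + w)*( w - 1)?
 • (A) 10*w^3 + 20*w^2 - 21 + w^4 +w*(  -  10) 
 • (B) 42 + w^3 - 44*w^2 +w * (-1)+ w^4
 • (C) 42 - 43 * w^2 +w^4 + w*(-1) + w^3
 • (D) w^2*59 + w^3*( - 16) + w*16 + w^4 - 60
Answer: C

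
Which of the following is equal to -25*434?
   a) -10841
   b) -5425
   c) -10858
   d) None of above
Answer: d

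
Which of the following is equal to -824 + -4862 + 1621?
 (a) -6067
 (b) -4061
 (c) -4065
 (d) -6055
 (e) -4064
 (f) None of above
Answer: c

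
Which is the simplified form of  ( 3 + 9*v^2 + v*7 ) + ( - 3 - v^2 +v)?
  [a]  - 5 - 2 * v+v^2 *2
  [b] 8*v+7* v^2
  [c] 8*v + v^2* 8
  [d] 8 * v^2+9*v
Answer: c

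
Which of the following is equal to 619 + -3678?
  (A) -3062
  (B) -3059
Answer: B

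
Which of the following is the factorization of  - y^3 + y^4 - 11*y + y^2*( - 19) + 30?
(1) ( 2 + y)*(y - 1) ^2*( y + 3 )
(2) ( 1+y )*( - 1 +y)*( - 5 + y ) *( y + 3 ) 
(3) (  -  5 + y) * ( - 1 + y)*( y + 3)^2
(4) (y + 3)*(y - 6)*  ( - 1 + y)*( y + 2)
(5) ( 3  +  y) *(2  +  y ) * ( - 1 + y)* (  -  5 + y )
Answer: 5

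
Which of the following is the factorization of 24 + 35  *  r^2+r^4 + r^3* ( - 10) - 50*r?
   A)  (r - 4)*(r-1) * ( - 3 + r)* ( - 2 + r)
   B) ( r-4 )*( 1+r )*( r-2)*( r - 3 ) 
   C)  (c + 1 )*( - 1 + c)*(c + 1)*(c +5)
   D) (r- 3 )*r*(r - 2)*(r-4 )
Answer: A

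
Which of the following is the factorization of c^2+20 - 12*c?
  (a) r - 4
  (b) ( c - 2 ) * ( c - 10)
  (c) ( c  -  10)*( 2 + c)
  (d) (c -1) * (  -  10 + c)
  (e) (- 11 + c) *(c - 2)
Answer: b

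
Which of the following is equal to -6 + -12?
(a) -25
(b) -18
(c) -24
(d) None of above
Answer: b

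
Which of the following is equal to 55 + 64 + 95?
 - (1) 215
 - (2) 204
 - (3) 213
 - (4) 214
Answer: 4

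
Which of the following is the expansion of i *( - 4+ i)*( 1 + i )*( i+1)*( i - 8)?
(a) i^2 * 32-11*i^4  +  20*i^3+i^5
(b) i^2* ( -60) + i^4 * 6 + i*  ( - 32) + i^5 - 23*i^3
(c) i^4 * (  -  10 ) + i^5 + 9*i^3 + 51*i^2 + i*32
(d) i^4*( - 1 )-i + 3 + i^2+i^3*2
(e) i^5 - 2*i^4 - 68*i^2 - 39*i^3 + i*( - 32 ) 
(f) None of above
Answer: f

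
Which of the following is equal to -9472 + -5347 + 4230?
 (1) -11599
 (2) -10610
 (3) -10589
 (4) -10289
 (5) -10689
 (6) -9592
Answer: 3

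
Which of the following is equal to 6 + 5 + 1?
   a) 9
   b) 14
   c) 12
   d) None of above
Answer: c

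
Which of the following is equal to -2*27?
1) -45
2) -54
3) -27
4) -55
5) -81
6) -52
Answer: 2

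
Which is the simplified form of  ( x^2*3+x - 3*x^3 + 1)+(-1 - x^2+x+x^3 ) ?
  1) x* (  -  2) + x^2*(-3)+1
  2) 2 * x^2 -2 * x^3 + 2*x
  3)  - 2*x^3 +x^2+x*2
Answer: 2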